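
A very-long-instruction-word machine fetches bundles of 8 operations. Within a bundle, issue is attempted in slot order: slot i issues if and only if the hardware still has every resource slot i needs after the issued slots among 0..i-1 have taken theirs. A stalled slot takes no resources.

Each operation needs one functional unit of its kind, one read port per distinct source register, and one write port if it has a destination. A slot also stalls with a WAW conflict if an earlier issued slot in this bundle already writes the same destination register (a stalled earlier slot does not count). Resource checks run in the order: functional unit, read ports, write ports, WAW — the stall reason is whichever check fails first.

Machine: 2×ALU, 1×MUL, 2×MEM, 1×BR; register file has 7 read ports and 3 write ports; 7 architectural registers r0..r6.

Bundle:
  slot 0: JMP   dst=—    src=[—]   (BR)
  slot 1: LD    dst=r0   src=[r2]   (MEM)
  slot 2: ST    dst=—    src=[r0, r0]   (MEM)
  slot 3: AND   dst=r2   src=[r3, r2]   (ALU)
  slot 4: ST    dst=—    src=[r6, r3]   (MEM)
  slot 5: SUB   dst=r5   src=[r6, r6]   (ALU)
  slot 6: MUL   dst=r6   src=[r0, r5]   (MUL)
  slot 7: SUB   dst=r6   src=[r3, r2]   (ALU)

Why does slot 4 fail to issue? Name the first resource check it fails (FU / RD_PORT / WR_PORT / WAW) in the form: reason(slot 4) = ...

[0] BR needs rd=0 wr=0: ok; after: ALU=2 MUL=1 MEM=2 BR=0, R=7, W=3
[1] MEM needs rd=1 wr=1: ok; after: ALU=2 MUL=1 MEM=1 BR=0, R=6, W=2
[2] MEM needs rd=1 wr=0: ok; after: ALU=2 MUL=1 MEM=0 BR=0, R=5, W=2
[3] ALU needs rd=2 wr=1: ok; after: ALU=1 MUL=1 MEM=0 BR=0, R=3, W=1
[4] MEM needs rd=2 wr=0: FU; after: ALU=1 MUL=1 MEM=0 BR=0, R=3, W=1
[5] ALU needs rd=1 wr=1: ok; after: ALU=0 MUL=1 MEM=0 BR=0, R=2, W=0
[6] MUL needs rd=2 wr=1: WR_PORT; after: ALU=0 MUL=1 MEM=0 BR=0, R=2, W=0
[7] ALU needs rd=2 wr=1: FU; after: ALU=0 MUL=1 MEM=0 BR=0, R=2, W=0

reason(slot 4) = FU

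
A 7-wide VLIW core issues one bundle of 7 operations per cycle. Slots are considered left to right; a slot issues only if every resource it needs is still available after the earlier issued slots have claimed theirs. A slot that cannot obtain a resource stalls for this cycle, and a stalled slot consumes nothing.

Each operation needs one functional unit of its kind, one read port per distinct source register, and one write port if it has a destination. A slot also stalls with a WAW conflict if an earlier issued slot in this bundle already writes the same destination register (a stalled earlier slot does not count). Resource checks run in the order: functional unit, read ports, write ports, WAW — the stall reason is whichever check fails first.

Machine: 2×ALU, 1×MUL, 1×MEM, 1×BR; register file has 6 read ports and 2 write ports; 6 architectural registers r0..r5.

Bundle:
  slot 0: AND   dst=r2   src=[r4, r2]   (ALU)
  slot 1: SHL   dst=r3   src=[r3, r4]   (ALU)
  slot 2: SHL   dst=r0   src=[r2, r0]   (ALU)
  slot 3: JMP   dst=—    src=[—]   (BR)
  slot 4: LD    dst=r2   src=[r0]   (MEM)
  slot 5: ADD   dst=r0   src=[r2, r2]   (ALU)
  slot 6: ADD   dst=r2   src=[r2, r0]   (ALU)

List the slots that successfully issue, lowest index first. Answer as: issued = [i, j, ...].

issued = [0, 1, 3]

  0. ALU→r2 ⇒ go  {1A/1Mu/1Ld/1B | 4r 1w}
  1. ALU→r3 ⇒ go  {0A/1Mu/1Ld/1B | 2r 0w}
  2. ALU→r0 ⇒ no(FU)  {0A/1Mu/1Ld/1B | 2r 0w}
  3. BR ⇒ go  {0A/1Mu/1Ld/0B | 2r 0w}
  4. MEM→r2 ⇒ no(WR_PORT)  {0A/1Mu/1Ld/0B | 2r 0w}
  5. ALU→r0 ⇒ no(FU)  {0A/1Mu/1Ld/0B | 2r 0w}
  6. ALU→r2 ⇒ no(FU)  {0A/1Mu/1Ld/0B | 2r 0w}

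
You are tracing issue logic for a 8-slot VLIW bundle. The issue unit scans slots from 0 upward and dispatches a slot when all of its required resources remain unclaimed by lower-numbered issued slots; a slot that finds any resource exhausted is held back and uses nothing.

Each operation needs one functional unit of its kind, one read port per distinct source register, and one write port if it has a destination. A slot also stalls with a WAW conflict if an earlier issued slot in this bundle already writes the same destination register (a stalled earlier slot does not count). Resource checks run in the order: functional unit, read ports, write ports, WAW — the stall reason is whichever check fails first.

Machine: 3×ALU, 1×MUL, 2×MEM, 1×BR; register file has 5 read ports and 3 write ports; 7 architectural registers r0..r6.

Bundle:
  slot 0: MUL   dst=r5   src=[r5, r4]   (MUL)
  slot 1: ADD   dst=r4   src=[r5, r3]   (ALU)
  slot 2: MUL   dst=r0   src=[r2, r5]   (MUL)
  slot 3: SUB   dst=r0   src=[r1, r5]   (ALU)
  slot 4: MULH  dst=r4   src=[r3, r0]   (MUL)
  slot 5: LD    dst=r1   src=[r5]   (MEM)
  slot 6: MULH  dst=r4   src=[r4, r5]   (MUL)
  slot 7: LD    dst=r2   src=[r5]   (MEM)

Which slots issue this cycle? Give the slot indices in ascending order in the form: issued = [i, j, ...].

issued = [0, 1, 5]

slot 0 (MUL): ISSUE — free A3,Mu0,Ld2,B1 rp3 wp2
slot 1 (ALU): ISSUE — free A2,Mu0,Ld2,B1 rp1 wp1
slot 2 (MUL): stall FU — free A2,Mu0,Ld2,B1 rp1 wp1
slot 3 (ALU): stall RD_PORT — free A2,Mu0,Ld2,B1 rp1 wp1
slot 4 (MUL): stall FU — free A2,Mu0,Ld2,B1 rp1 wp1
slot 5 (MEM): ISSUE — free A2,Mu0,Ld1,B1 rp0 wp0
slot 6 (MUL): stall FU — free A2,Mu0,Ld1,B1 rp0 wp0
slot 7 (MEM): stall RD_PORT — free A2,Mu0,Ld1,B1 rp0 wp0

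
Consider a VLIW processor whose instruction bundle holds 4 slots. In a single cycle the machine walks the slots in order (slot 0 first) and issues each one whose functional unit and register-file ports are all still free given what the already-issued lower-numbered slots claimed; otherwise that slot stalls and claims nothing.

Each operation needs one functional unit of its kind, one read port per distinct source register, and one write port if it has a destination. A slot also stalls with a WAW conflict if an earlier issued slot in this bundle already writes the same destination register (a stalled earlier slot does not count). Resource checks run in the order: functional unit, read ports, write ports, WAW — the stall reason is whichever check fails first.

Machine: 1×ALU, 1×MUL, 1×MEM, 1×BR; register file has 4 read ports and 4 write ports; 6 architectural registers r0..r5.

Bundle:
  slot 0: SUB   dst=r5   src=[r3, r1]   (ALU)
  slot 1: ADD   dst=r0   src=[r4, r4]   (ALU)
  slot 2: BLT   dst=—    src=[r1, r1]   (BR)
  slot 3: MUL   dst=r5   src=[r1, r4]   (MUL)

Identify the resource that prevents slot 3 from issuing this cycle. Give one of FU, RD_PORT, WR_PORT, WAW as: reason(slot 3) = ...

reason(slot 3) = RD_PORT

#0 ALU src=r3,r1 dispatched  <A:0 Mu:1 Ld:1 B:1 rd:2 wr:3>
#1 ALU src=r4,r4 held:FU  <A:0 Mu:1 Ld:1 B:1 rd:2 wr:3>
#2 BR src=r1,r1 dispatched  <A:0 Mu:1 Ld:1 B:0 rd:1 wr:3>
#3 MUL src=r1,r4 held:RD_PORT  <A:0 Mu:1 Ld:1 B:0 rd:1 wr:3>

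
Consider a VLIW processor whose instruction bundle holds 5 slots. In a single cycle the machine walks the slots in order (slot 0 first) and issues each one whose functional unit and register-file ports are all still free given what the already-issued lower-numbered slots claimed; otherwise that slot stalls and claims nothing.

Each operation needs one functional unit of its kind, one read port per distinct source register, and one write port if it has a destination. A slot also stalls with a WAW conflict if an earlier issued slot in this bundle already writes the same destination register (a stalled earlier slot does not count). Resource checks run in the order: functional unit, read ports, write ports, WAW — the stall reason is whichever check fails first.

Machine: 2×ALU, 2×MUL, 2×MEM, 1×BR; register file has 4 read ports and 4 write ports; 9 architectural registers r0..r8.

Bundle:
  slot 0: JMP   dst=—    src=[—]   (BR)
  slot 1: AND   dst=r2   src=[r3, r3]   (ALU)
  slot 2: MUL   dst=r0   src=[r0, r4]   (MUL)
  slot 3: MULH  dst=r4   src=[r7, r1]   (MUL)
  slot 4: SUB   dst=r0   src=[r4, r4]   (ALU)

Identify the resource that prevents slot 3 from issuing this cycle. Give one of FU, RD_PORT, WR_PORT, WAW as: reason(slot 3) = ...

reason(slot 3) = RD_PORT

  0. BR ⇒ go  {2A/2Mu/2Ld/0B | 4r 4w}
  1. ALU→r2 ⇒ go  {1A/2Mu/2Ld/0B | 3r 3w}
  2. MUL→r0 ⇒ go  {1A/1Mu/2Ld/0B | 1r 2w}
  3. MUL→r4 ⇒ no(RD_PORT)  {1A/1Mu/2Ld/0B | 1r 2w}
  4. ALU→r0 ⇒ no(WAW)  {1A/1Mu/2Ld/0B | 1r 2w}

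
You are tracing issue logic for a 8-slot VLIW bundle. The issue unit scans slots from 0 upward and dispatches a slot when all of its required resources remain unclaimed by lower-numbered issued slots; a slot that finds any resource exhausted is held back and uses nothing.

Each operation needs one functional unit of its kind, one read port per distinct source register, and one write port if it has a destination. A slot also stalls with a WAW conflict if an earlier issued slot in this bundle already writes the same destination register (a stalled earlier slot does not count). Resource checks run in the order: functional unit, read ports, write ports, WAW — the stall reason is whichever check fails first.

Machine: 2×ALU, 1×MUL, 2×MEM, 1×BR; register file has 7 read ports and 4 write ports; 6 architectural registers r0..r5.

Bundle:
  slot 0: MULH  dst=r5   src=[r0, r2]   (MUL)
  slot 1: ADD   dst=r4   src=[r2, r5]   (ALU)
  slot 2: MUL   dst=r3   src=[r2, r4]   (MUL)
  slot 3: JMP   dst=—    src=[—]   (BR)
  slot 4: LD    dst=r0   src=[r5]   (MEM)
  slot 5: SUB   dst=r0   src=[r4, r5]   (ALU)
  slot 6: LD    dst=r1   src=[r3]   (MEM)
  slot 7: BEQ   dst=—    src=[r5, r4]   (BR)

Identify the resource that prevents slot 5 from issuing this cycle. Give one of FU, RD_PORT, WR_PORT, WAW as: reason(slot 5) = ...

reason(slot 5) = WAW

[0] MUL needs rd=2 wr=1: ok; after: ALU=2 MUL=0 MEM=2 BR=1, R=5, W=3
[1] ALU needs rd=2 wr=1: ok; after: ALU=1 MUL=0 MEM=2 BR=1, R=3, W=2
[2] MUL needs rd=2 wr=1: FU; after: ALU=1 MUL=0 MEM=2 BR=1, R=3, W=2
[3] BR needs rd=0 wr=0: ok; after: ALU=1 MUL=0 MEM=2 BR=0, R=3, W=2
[4] MEM needs rd=1 wr=1: ok; after: ALU=1 MUL=0 MEM=1 BR=0, R=2, W=1
[5] ALU needs rd=2 wr=1: WAW; after: ALU=1 MUL=0 MEM=1 BR=0, R=2, W=1
[6] MEM needs rd=1 wr=1: ok; after: ALU=1 MUL=0 MEM=0 BR=0, R=1, W=0
[7] BR needs rd=2 wr=0: FU; after: ALU=1 MUL=0 MEM=0 BR=0, R=1, W=0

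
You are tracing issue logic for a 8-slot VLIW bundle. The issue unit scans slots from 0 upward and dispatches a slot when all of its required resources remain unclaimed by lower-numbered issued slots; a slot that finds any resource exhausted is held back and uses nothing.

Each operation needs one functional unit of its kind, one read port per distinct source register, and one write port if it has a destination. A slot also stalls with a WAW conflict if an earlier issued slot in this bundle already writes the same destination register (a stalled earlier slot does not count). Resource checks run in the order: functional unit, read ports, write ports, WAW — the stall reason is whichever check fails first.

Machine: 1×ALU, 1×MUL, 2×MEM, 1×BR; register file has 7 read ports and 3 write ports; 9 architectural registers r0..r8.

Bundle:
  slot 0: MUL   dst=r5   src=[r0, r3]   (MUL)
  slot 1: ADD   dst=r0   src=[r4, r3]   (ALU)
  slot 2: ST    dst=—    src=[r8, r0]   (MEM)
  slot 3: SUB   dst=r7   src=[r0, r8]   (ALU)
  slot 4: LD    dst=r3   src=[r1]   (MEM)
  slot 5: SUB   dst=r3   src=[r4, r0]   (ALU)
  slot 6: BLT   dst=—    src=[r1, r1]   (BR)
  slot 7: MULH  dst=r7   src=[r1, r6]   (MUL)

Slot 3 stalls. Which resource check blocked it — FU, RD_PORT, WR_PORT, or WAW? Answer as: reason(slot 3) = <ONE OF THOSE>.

reason(slot 3) = FU

  0. MUL→r5 ⇒ go  {1A/0Mu/2Ld/1B | 5r 2w}
  1. ALU→r0 ⇒ go  {0A/0Mu/2Ld/1B | 3r 1w}
  2. MEM ⇒ go  {0A/0Mu/1Ld/1B | 1r 1w}
  3. ALU→r7 ⇒ no(FU)  {0A/0Mu/1Ld/1B | 1r 1w}
  4. MEM→r3 ⇒ go  {0A/0Mu/0Ld/1B | 0r 0w}
  5. ALU→r3 ⇒ no(FU)  {0A/0Mu/0Ld/1B | 0r 0w}
  6. BR ⇒ no(RD_PORT)  {0A/0Mu/0Ld/1B | 0r 0w}
  7. MUL→r7 ⇒ no(FU)  {0A/0Mu/0Ld/1B | 0r 0w}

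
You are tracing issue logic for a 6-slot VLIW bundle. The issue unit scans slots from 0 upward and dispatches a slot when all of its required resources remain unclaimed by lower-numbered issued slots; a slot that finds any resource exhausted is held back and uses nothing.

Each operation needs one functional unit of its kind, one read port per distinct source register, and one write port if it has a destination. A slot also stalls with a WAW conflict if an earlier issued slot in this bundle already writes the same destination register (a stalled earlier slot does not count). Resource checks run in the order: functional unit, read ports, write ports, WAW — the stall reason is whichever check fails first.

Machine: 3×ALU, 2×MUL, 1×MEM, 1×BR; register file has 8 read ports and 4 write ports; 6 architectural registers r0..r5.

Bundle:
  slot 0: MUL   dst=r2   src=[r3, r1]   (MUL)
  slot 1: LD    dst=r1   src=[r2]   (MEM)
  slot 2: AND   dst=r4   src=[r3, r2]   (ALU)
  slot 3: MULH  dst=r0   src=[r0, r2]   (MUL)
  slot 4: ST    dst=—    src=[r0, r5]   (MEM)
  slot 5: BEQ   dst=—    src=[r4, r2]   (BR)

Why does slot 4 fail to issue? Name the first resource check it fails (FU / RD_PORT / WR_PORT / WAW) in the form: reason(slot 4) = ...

  0. MUL→r2 ⇒ go  {3A/1Mu/1Ld/1B | 6r 3w}
  1. MEM→r1 ⇒ go  {3A/1Mu/0Ld/1B | 5r 2w}
  2. ALU→r4 ⇒ go  {2A/1Mu/0Ld/1B | 3r 1w}
  3. MUL→r0 ⇒ go  {2A/0Mu/0Ld/1B | 1r 0w}
  4. MEM ⇒ no(FU)  {2A/0Mu/0Ld/1B | 1r 0w}
  5. BR ⇒ no(RD_PORT)  {2A/0Mu/0Ld/1B | 1r 0w}

reason(slot 4) = FU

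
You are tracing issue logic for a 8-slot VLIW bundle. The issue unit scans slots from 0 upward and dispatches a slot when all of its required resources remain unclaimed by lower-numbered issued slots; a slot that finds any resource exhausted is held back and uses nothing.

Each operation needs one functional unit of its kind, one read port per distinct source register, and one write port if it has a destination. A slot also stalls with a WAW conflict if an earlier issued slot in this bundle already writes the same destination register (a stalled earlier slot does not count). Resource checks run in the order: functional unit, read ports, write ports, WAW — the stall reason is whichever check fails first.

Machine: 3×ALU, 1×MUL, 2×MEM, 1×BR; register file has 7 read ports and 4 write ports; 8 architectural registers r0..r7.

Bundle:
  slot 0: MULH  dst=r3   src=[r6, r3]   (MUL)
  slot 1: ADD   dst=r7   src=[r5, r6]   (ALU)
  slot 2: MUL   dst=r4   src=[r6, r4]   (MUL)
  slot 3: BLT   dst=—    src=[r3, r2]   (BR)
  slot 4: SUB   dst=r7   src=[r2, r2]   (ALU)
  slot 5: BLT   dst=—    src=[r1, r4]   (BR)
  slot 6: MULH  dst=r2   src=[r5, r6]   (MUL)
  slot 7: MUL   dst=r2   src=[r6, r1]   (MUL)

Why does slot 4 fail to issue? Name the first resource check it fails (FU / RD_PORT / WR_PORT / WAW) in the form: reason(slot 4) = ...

[0] MUL needs rd=2 wr=1: ok; after: ALU=3 MUL=0 MEM=2 BR=1, R=5, W=3
[1] ALU needs rd=2 wr=1: ok; after: ALU=2 MUL=0 MEM=2 BR=1, R=3, W=2
[2] MUL needs rd=2 wr=1: FU; after: ALU=2 MUL=0 MEM=2 BR=1, R=3, W=2
[3] BR needs rd=2 wr=0: ok; after: ALU=2 MUL=0 MEM=2 BR=0, R=1, W=2
[4] ALU needs rd=1 wr=1: WAW; after: ALU=2 MUL=0 MEM=2 BR=0, R=1, W=2
[5] BR needs rd=2 wr=0: FU; after: ALU=2 MUL=0 MEM=2 BR=0, R=1, W=2
[6] MUL needs rd=2 wr=1: FU; after: ALU=2 MUL=0 MEM=2 BR=0, R=1, W=2
[7] MUL needs rd=2 wr=1: FU; after: ALU=2 MUL=0 MEM=2 BR=0, R=1, W=2

reason(slot 4) = WAW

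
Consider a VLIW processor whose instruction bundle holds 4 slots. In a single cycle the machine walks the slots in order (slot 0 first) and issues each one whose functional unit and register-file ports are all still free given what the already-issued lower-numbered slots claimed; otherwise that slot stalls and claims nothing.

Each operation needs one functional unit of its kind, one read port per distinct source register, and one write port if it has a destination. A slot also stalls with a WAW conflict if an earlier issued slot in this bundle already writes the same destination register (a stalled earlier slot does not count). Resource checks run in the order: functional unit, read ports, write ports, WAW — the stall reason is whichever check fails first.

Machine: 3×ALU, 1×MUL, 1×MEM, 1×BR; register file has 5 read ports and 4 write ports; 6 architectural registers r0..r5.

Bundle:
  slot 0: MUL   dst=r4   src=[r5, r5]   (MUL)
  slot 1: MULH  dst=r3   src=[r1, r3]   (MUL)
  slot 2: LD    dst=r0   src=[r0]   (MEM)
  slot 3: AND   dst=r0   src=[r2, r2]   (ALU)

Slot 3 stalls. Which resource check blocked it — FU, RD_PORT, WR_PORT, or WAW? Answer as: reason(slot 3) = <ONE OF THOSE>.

[0] MUL needs rd=1 wr=1: ok; after: ALU=3 MUL=0 MEM=1 BR=1, R=4, W=3
[1] MUL needs rd=2 wr=1: FU; after: ALU=3 MUL=0 MEM=1 BR=1, R=4, W=3
[2] MEM needs rd=1 wr=1: ok; after: ALU=3 MUL=0 MEM=0 BR=1, R=3, W=2
[3] ALU needs rd=1 wr=1: WAW; after: ALU=3 MUL=0 MEM=0 BR=1, R=3, W=2

reason(slot 3) = WAW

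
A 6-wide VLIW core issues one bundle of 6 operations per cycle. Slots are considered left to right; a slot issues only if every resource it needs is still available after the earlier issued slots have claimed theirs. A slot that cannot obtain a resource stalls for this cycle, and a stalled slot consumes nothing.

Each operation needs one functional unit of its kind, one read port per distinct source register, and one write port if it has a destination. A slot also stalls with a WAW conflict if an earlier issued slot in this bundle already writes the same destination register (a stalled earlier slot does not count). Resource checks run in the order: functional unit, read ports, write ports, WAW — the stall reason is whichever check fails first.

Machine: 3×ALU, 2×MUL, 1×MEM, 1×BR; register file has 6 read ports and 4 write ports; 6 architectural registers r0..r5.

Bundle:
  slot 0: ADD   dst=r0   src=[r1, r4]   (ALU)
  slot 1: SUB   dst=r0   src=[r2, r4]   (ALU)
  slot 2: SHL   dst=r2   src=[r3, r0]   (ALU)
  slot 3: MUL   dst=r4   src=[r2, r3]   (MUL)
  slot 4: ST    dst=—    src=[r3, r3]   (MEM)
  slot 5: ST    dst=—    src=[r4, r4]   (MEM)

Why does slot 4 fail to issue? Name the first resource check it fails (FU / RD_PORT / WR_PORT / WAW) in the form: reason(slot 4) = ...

reason(slot 4) = RD_PORT

[0] ALU needs rd=2 wr=1: ok; after: ALU=2 MUL=2 MEM=1 BR=1, R=4, W=3
[1] ALU needs rd=2 wr=1: WAW; after: ALU=2 MUL=2 MEM=1 BR=1, R=4, W=3
[2] ALU needs rd=2 wr=1: ok; after: ALU=1 MUL=2 MEM=1 BR=1, R=2, W=2
[3] MUL needs rd=2 wr=1: ok; after: ALU=1 MUL=1 MEM=1 BR=1, R=0, W=1
[4] MEM needs rd=1 wr=0: RD_PORT; after: ALU=1 MUL=1 MEM=1 BR=1, R=0, W=1
[5] MEM needs rd=1 wr=0: RD_PORT; after: ALU=1 MUL=1 MEM=1 BR=1, R=0, W=1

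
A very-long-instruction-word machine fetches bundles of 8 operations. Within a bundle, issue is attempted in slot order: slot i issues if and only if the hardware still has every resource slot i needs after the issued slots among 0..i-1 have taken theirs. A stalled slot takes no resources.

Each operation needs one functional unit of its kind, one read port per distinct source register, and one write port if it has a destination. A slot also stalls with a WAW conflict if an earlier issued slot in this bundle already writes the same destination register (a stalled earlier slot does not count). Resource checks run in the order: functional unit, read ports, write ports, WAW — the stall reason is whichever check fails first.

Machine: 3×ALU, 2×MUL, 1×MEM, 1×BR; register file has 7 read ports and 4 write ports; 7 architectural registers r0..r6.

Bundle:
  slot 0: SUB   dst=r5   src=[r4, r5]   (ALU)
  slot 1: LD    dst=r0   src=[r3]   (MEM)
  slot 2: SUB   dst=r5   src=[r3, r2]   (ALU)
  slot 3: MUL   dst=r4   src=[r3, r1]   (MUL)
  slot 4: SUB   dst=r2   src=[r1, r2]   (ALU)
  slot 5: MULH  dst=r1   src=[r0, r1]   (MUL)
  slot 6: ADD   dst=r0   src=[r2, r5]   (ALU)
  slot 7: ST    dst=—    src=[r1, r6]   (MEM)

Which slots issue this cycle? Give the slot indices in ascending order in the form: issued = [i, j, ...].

issued = [0, 1, 3, 4]

slot 0 (ALU): ISSUE — free A2,Mu2,Ld1,B1 rp5 wp3
slot 1 (MEM): ISSUE — free A2,Mu2,Ld0,B1 rp4 wp2
slot 2 (ALU): stall WAW — free A2,Mu2,Ld0,B1 rp4 wp2
slot 3 (MUL): ISSUE — free A2,Mu1,Ld0,B1 rp2 wp1
slot 4 (ALU): ISSUE — free A1,Mu1,Ld0,B1 rp0 wp0
slot 5 (MUL): stall RD_PORT — free A1,Mu1,Ld0,B1 rp0 wp0
slot 6 (ALU): stall RD_PORT — free A1,Mu1,Ld0,B1 rp0 wp0
slot 7 (MEM): stall FU — free A1,Mu1,Ld0,B1 rp0 wp0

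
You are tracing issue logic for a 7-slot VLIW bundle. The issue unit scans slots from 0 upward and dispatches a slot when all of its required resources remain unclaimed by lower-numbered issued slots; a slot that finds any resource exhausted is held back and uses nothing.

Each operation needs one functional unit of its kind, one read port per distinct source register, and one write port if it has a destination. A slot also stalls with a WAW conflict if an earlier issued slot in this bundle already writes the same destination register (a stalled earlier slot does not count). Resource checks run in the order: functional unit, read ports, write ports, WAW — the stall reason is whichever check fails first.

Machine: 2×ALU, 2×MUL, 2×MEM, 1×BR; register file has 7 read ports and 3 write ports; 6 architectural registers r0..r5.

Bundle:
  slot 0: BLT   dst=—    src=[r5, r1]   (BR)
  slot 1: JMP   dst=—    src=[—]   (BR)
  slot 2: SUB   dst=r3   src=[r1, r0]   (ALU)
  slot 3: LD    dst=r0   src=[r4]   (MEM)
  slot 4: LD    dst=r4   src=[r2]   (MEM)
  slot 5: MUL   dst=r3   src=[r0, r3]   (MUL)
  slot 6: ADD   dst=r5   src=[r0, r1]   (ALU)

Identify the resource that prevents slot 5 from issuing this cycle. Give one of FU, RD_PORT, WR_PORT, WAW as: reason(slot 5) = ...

[0] BR needs rd=2 wr=0: ok; after: ALU=2 MUL=2 MEM=2 BR=0, R=5, W=3
[1] BR needs rd=0 wr=0: FU; after: ALU=2 MUL=2 MEM=2 BR=0, R=5, W=3
[2] ALU needs rd=2 wr=1: ok; after: ALU=1 MUL=2 MEM=2 BR=0, R=3, W=2
[3] MEM needs rd=1 wr=1: ok; after: ALU=1 MUL=2 MEM=1 BR=0, R=2, W=1
[4] MEM needs rd=1 wr=1: ok; after: ALU=1 MUL=2 MEM=0 BR=0, R=1, W=0
[5] MUL needs rd=2 wr=1: RD_PORT; after: ALU=1 MUL=2 MEM=0 BR=0, R=1, W=0
[6] ALU needs rd=2 wr=1: RD_PORT; after: ALU=1 MUL=2 MEM=0 BR=0, R=1, W=0

reason(slot 5) = RD_PORT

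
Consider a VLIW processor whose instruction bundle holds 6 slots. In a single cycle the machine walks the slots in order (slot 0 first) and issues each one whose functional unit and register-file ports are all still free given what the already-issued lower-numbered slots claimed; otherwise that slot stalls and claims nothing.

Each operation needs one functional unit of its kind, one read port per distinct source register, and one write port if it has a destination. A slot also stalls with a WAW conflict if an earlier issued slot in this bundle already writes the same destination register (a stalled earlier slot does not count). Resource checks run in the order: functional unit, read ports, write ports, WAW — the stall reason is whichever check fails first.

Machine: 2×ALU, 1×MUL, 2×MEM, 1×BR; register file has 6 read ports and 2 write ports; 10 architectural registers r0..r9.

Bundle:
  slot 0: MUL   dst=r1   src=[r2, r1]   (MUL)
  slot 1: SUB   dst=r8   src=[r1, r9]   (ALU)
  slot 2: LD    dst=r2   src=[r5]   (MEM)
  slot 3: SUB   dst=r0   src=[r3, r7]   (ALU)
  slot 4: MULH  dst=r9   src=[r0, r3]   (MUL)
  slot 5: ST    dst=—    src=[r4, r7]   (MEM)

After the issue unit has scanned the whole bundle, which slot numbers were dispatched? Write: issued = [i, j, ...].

issued = [0, 1, 5]

slot 0 (MUL): ISSUE — free A2,Mu0,Ld2,B1 rp4 wp1
slot 1 (ALU): ISSUE — free A1,Mu0,Ld2,B1 rp2 wp0
slot 2 (MEM): stall WR_PORT — free A1,Mu0,Ld2,B1 rp2 wp0
slot 3 (ALU): stall WR_PORT — free A1,Mu0,Ld2,B1 rp2 wp0
slot 4 (MUL): stall FU — free A1,Mu0,Ld2,B1 rp2 wp0
slot 5 (MEM): ISSUE — free A1,Mu0,Ld1,B1 rp0 wp0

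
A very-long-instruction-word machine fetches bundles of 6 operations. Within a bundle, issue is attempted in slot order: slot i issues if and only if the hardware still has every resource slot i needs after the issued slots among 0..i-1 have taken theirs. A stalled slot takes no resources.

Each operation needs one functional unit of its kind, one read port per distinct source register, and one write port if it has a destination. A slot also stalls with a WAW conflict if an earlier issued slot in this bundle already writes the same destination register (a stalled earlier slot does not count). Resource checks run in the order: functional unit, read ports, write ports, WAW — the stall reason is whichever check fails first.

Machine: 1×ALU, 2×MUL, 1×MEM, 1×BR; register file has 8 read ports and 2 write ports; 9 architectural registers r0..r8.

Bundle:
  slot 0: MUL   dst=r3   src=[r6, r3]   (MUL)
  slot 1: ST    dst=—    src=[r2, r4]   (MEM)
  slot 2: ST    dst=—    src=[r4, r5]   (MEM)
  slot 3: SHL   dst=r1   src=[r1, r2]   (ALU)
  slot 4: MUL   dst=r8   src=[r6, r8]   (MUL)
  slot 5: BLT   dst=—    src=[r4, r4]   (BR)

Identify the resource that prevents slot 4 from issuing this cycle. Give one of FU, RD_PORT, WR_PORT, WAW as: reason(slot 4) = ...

reason(slot 4) = WR_PORT

  0. MUL→r3 ⇒ go  {1A/1Mu/1Ld/1B | 6r 1w}
  1. MEM ⇒ go  {1A/1Mu/0Ld/1B | 4r 1w}
  2. MEM ⇒ no(FU)  {1A/1Mu/0Ld/1B | 4r 1w}
  3. ALU→r1 ⇒ go  {0A/1Mu/0Ld/1B | 2r 0w}
  4. MUL→r8 ⇒ no(WR_PORT)  {0A/1Mu/0Ld/1B | 2r 0w}
  5. BR ⇒ go  {0A/1Mu/0Ld/0B | 1r 0w}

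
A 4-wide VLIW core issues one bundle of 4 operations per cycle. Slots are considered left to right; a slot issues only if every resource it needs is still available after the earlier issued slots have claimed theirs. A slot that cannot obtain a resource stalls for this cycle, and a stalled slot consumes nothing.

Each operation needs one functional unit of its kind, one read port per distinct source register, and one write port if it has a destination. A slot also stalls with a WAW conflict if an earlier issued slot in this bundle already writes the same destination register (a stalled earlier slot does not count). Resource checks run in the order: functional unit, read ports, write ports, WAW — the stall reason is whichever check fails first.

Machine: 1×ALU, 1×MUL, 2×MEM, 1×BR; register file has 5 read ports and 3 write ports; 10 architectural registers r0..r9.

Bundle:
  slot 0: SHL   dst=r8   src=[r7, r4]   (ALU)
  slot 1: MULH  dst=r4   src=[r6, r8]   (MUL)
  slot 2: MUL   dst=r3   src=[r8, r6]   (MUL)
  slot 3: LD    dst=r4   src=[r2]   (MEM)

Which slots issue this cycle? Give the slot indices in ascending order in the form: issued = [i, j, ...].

issued = [0, 1]

[0] ALU needs rd=2 wr=1: ok; after: ALU=0 MUL=1 MEM=2 BR=1, R=3, W=2
[1] MUL needs rd=2 wr=1: ok; after: ALU=0 MUL=0 MEM=2 BR=1, R=1, W=1
[2] MUL needs rd=2 wr=1: FU; after: ALU=0 MUL=0 MEM=2 BR=1, R=1, W=1
[3] MEM needs rd=1 wr=1: WAW; after: ALU=0 MUL=0 MEM=2 BR=1, R=1, W=1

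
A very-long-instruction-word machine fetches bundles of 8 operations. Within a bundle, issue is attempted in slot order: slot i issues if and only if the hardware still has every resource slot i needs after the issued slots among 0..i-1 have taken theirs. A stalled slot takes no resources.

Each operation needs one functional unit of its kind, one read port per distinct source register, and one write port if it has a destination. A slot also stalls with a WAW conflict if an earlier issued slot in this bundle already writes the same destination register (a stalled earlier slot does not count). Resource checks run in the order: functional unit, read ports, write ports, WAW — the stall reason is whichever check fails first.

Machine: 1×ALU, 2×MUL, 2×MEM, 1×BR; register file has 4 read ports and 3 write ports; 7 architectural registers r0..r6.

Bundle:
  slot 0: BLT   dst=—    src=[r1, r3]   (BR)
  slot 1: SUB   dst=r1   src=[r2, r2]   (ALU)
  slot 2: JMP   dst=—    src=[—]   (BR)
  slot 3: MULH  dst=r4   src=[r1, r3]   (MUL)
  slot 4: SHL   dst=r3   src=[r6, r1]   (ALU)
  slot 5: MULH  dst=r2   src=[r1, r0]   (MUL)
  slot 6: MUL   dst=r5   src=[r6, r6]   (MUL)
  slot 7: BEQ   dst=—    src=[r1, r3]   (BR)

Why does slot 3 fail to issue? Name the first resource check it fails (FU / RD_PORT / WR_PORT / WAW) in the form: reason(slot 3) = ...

reason(slot 3) = RD_PORT

#0 BR src=r1,r3 dispatched  <A:1 Mu:2 Ld:2 B:0 rd:2 wr:3>
#1 ALU src=r2,r2 dispatched  <A:0 Mu:2 Ld:2 B:0 rd:1 wr:2>
#2 BR src=- held:FU  <A:0 Mu:2 Ld:2 B:0 rd:1 wr:2>
#3 MUL src=r1,r3 held:RD_PORT  <A:0 Mu:2 Ld:2 B:0 rd:1 wr:2>
#4 ALU src=r6,r1 held:FU  <A:0 Mu:2 Ld:2 B:0 rd:1 wr:2>
#5 MUL src=r1,r0 held:RD_PORT  <A:0 Mu:2 Ld:2 B:0 rd:1 wr:2>
#6 MUL src=r6,r6 dispatched  <A:0 Mu:1 Ld:2 B:0 rd:0 wr:1>
#7 BR src=r1,r3 held:FU  <A:0 Mu:1 Ld:2 B:0 rd:0 wr:1>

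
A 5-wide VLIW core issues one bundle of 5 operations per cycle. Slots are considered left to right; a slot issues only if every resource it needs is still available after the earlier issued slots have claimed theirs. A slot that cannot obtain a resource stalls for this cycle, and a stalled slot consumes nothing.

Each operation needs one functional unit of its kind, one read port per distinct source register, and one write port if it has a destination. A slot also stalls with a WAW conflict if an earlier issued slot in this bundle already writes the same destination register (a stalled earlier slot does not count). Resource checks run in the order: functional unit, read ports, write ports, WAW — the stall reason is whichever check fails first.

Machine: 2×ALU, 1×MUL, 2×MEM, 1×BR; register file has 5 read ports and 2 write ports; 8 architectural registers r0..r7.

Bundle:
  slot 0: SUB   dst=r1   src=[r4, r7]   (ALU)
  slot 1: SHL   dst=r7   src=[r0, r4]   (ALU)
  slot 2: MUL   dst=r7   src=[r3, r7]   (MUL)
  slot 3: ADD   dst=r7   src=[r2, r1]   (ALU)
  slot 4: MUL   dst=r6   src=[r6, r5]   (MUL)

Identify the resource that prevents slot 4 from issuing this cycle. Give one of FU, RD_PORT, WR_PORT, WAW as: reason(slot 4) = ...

reason(slot 4) = RD_PORT

(0) want 1×ALU +2rd +1wr — yes → AL1|MU1|ME2|BR1|rd3|wr1
(1) want 1×ALU +2rd +1wr — yes → AL0|MU1|ME2|BR1|rd1|wr0
(2) want 1×MUL +2rd +1wr — RD_PORT → AL0|MU1|ME2|BR1|rd1|wr0
(3) want 1×ALU +2rd +1wr — FU → AL0|MU1|ME2|BR1|rd1|wr0
(4) want 1×MUL +2rd +1wr — RD_PORT → AL0|MU1|ME2|BR1|rd1|wr0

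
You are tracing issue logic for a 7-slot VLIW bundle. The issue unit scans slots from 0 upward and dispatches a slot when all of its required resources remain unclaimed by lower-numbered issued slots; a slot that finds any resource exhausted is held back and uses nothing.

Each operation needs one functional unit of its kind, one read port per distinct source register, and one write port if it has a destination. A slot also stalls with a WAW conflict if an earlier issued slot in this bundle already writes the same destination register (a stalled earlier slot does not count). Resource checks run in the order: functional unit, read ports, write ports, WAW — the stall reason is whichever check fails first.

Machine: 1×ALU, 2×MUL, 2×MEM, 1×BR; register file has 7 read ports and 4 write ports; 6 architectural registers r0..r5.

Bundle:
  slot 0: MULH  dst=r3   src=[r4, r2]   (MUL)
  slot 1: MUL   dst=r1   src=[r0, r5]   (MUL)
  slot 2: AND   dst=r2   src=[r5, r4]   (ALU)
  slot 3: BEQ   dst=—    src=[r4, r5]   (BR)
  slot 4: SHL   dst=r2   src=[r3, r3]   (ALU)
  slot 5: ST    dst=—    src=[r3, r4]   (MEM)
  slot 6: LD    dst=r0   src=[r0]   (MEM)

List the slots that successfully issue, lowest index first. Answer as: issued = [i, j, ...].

issued = [0, 1, 2, 6]

#0 MUL src=r4,r2 dispatched  <A:1 Mu:1 Ld:2 B:1 rd:5 wr:3>
#1 MUL src=r0,r5 dispatched  <A:1 Mu:0 Ld:2 B:1 rd:3 wr:2>
#2 ALU src=r5,r4 dispatched  <A:0 Mu:0 Ld:2 B:1 rd:1 wr:1>
#3 BR src=r4,r5 held:RD_PORT  <A:0 Mu:0 Ld:2 B:1 rd:1 wr:1>
#4 ALU src=r3,r3 held:FU  <A:0 Mu:0 Ld:2 B:1 rd:1 wr:1>
#5 MEM src=r3,r4 held:RD_PORT  <A:0 Mu:0 Ld:2 B:1 rd:1 wr:1>
#6 MEM src=r0 dispatched  <A:0 Mu:0 Ld:1 B:1 rd:0 wr:0>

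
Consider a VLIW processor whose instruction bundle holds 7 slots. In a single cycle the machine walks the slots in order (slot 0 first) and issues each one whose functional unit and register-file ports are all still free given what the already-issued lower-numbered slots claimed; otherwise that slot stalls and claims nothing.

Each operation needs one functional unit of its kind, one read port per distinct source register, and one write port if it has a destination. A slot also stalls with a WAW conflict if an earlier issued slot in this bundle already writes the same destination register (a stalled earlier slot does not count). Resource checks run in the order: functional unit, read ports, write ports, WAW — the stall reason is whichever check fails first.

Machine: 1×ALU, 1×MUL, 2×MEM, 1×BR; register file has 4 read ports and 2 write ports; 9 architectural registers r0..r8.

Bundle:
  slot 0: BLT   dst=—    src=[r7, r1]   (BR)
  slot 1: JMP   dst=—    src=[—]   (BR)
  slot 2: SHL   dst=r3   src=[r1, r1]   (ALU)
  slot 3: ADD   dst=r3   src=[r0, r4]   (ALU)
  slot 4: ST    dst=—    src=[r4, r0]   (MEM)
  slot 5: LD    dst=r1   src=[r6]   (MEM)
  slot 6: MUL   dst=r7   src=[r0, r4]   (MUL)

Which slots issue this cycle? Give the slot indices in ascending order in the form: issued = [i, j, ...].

issued = [0, 2, 5]

(0) want 1×BR +2rd +0wr — yes → AL1|MU1|ME2|BR0|rd2|wr2
(1) want 1×BR +0rd +0wr — FU → AL1|MU1|ME2|BR0|rd2|wr2
(2) want 1×ALU +1rd +1wr — yes → AL0|MU1|ME2|BR0|rd1|wr1
(3) want 1×ALU +2rd +1wr — FU → AL0|MU1|ME2|BR0|rd1|wr1
(4) want 1×MEM +2rd +0wr — RD_PORT → AL0|MU1|ME2|BR0|rd1|wr1
(5) want 1×MEM +1rd +1wr — yes → AL0|MU1|ME1|BR0|rd0|wr0
(6) want 1×MUL +2rd +1wr — RD_PORT → AL0|MU1|ME1|BR0|rd0|wr0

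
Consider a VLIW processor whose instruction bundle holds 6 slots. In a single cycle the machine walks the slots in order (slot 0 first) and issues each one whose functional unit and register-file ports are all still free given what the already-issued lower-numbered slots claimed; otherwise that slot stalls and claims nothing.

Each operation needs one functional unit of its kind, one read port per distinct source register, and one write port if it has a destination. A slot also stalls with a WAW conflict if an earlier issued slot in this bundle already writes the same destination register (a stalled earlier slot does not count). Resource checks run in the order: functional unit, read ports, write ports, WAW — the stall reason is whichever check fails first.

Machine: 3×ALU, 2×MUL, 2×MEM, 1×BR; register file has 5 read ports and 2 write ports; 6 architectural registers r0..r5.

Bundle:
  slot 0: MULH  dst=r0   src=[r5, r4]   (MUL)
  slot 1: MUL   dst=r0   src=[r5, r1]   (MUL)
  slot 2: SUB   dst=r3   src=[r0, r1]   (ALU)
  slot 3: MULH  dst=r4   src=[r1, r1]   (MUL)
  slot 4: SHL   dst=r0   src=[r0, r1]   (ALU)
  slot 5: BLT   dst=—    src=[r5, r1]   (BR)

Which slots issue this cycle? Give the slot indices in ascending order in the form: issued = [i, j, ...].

(0) want 1×MUL +2rd +1wr — yes → AL3|MU1|ME2|BR1|rd3|wr1
(1) want 1×MUL +2rd +1wr — WAW → AL3|MU1|ME2|BR1|rd3|wr1
(2) want 1×ALU +2rd +1wr — yes → AL2|MU1|ME2|BR1|rd1|wr0
(3) want 1×MUL +1rd +1wr — WR_PORT → AL2|MU1|ME2|BR1|rd1|wr0
(4) want 1×ALU +2rd +1wr — RD_PORT → AL2|MU1|ME2|BR1|rd1|wr0
(5) want 1×BR +2rd +0wr — RD_PORT → AL2|MU1|ME2|BR1|rd1|wr0

issued = [0, 2]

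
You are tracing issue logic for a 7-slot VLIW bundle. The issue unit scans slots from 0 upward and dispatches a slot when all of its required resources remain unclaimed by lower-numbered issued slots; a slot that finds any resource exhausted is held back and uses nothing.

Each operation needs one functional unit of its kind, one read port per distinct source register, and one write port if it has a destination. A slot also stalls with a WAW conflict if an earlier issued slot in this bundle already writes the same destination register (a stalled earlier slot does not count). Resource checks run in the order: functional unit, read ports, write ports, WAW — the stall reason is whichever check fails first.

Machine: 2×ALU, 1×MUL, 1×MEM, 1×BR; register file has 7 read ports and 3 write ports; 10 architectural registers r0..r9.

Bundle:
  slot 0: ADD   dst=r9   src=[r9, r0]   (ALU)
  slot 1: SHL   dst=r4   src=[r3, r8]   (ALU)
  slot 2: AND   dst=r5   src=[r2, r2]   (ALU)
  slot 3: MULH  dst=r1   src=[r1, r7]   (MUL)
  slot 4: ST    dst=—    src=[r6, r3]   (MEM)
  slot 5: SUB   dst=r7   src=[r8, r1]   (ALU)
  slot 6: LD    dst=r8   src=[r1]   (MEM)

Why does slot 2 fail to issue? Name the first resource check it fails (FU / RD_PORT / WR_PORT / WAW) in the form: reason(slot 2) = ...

reason(slot 2) = FU

slot 0 (ALU): ISSUE — free A1,Mu1,Ld1,B1 rp5 wp2
slot 1 (ALU): ISSUE — free A0,Mu1,Ld1,B1 rp3 wp1
slot 2 (ALU): stall FU — free A0,Mu1,Ld1,B1 rp3 wp1
slot 3 (MUL): ISSUE — free A0,Mu0,Ld1,B1 rp1 wp0
slot 4 (MEM): stall RD_PORT — free A0,Mu0,Ld1,B1 rp1 wp0
slot 5 (ALU): stall FU — free A0,Mu0,Ld1,B1 rp1 wp0
slot 6 (MEM): stall WR_PORT — free A0,Mu0,Ld1,B1 rp1 wp0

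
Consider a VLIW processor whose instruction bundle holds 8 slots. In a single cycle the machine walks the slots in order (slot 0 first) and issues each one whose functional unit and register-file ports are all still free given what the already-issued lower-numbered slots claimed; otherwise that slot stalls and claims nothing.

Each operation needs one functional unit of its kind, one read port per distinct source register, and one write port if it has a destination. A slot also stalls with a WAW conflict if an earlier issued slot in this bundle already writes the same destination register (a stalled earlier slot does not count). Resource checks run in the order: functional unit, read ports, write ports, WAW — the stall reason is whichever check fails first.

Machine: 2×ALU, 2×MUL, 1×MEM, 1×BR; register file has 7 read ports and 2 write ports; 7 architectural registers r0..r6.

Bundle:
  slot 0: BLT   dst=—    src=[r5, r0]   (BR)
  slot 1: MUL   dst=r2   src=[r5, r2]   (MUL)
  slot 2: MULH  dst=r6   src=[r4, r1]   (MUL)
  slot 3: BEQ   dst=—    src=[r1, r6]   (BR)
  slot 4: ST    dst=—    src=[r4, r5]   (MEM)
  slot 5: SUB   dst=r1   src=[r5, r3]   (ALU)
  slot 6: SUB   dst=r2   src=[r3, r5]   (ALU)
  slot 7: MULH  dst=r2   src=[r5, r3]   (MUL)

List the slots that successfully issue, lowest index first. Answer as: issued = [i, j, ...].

#0 BR src=r5,r0 dispatched  <A:2 Mu:2 Ld:1 B:0 rd:5 wr:2>
#1 MUL src=r5,r2 dispatched  <A:2 Mu:1 Ld:1 B:0 rd:3 wr:1>
#2 MUL src=r4,r1 dispatched  <A:2 Mu:0 Ld:1 B:0 rd:1 wr:0>
#3 BR src=r1,r6 held:FU  <A:2 Mu:0 Ld:1 B:0 rd:1 wr:0>
#4 MEM src=r4,r5 held:RD_PORT  <A:2 Mu:0 Ld:1 B:0 rd:1 wr:0>
#5 ALU src=r5,r3 held:RD_PORT  <A:2 Mu:0 Ld:1 B:0 rd:1 wr:0>
#6 ALU src=r3,r5 held:RD_PORT  <A:2 Mu:0 Ld:1 B:0 rd:1 wr:0>
#7 MUL src=r5,r3 held:FU  <A:2 Mu:0 Ld:1 B:0 rd:1 wr:0>

issued = [0, 1, 2]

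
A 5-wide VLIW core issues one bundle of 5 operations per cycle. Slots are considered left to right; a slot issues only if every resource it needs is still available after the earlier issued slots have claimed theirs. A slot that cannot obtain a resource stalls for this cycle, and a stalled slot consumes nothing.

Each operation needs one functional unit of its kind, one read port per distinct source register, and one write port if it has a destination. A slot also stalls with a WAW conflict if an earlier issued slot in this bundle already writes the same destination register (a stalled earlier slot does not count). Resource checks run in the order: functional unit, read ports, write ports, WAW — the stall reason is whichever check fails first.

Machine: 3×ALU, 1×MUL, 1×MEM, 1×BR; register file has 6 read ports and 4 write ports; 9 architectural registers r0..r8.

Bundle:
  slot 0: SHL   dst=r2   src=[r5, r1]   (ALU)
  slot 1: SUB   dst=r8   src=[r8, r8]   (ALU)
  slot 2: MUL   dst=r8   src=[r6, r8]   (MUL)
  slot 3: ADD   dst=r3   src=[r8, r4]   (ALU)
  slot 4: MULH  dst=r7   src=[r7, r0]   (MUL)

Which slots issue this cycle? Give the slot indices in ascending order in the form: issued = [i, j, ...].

issued = [0, 1, 3]

slot 0 (ALU): ISSUE — free A2,Mu1,Ld1,B1 rp4 wp3
slot 1 (ALU): ISSUE — free A1,Mu1,Ld1,B1 rp3 wp2
slot 2 (MUL): stall WAW — free A1,Mu1,Ld1,B1 rp3 wp2
slot 3 (ALU): ISSUE — free A0,Mu1,Ld1,B1 rp1 wp1
slot 4 (MUL): stall RD_PORT — free A0,Mu1,Ld1,B1 rp1 wp1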